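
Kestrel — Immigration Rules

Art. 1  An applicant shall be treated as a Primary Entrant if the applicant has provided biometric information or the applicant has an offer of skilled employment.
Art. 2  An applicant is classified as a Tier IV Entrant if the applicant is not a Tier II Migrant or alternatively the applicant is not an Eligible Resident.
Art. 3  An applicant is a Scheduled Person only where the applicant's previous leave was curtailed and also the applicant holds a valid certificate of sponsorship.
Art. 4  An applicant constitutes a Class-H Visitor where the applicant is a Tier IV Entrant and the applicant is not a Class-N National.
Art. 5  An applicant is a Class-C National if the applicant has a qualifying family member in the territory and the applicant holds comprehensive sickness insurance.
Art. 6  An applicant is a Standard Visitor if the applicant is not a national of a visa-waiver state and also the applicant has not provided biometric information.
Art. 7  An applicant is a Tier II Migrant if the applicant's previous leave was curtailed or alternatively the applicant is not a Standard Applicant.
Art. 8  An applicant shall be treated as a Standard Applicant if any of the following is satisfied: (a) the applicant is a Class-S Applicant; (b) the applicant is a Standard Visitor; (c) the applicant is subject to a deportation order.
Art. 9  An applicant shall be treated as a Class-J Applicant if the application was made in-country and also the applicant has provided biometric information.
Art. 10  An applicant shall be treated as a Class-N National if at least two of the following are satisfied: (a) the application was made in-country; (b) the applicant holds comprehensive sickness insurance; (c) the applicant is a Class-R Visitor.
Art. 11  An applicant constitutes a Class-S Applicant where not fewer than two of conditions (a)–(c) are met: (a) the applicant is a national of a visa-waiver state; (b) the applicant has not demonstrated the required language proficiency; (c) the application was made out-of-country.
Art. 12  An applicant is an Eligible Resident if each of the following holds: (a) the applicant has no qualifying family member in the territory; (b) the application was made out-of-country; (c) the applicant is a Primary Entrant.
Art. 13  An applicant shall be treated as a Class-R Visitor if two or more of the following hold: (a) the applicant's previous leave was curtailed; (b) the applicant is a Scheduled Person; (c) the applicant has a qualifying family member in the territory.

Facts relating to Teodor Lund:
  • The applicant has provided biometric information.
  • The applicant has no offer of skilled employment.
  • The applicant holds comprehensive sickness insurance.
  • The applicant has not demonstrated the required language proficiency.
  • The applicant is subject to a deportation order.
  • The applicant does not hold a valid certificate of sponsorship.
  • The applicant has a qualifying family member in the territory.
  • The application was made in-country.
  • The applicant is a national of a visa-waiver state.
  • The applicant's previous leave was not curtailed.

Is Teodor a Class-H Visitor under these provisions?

No

Under article 11: the applicant is a national of a visa-waiver state? yes; the applicant has not demonstrated the required language proficiency? yes; the application was made out-of-country? no — 2 of 3 hold (need ≥2) → satisfied.
Under article 6: the applicant is not a national of a visa-waiver state? no; and the applicant has not provided biometric information? no. So the applicant is not a Standard Visitor.
Under article 8: Class-S Applicant (article 11)? yes; or Standard Visitor (article 6)? no; or the applicant is subject to a deportation order? yes. So the applicant is a Standard Applicant.
Under article 7: the applicant's previous leave was curtailed? no; or not a Standard Applicant (article 8)? no. So the applicant is not a Tier II Migrant.
Under article 1: the applicant has provided biometric information? yes; or the applicant has an offer of skilled employment? no. So the applicant is a Primary Entrant.
Under article 12: the applicant has no qualifying family member in the territory? no; and the application was made out-of-country? no; and Primary Entrant (article 1)? yes. So the applicant is not an Eligible Resident.
Under article 2: not a Tier II Migrant (article 7)? yes; or not an Eligible Resident (article 12)? yes. So the applicant is a Tier IV Entrant.
Under article 3: the applicant's previous leave was curtailed? no; and the applicant holds a valid certificate of sponsorship? no. So the applicant is not a Scheduled Person.
Under article 13: the applicant's previous leave was curtailed? no; Scheduled Person (article 3)? no; the applicant has a qualifying family member in the territory? yes — 1 of 3 hold (need ≥2) → not satisfied.
Under article 10: the application was made in-country? yes; the applicant holds comprehensive sickness insurance? yes; Class-R Visitor (article 13)? no — 2 of 3 hold (need ≥2) → satisfied.
Under article 4: Tier IV Entrant (article 2)? yes; and not a Class-N National (article 10)? no. So the applicant is not a Class-H Visitor.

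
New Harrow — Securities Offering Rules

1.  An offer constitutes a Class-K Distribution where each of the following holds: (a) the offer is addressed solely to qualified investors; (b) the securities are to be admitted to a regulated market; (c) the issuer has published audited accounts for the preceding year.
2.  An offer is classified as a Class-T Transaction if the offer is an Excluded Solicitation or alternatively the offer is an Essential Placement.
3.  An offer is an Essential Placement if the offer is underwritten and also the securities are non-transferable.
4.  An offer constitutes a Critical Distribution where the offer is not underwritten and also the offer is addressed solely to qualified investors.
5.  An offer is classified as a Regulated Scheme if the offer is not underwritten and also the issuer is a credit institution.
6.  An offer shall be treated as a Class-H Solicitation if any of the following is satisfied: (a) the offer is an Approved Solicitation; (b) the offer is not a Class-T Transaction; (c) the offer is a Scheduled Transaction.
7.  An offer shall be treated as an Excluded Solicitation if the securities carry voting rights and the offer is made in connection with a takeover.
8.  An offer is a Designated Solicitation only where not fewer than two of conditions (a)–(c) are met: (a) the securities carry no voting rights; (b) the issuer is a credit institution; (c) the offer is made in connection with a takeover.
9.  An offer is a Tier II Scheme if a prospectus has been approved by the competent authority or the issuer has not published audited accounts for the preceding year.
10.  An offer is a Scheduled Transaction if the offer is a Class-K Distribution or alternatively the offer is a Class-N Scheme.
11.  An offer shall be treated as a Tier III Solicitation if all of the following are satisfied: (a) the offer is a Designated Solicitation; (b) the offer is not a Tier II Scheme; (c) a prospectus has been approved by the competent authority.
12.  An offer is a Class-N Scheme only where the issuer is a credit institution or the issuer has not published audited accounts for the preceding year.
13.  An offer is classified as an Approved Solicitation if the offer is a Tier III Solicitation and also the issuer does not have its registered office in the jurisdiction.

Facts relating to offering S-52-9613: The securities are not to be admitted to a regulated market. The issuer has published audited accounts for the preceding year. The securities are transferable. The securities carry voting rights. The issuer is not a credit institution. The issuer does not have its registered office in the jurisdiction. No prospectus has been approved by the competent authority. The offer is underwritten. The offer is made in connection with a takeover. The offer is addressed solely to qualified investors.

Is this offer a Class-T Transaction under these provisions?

Yes

paragraph 7 — Excluded Solicitation: [the securities carry voting rights? yes] AND [the offer is made in connection with a takeover? yes] → satisfied.
paragraph 3 — Essential Placement: [the offer is underwritten? yes] AND [the securities are non-transferable? no] → not satisfied.
paragraph 2 — Class-T Transaction: [Excluded Solicitation (paragraph 7)? yes] OR [Essential Placement (paragraph 3)? no] → satisfied.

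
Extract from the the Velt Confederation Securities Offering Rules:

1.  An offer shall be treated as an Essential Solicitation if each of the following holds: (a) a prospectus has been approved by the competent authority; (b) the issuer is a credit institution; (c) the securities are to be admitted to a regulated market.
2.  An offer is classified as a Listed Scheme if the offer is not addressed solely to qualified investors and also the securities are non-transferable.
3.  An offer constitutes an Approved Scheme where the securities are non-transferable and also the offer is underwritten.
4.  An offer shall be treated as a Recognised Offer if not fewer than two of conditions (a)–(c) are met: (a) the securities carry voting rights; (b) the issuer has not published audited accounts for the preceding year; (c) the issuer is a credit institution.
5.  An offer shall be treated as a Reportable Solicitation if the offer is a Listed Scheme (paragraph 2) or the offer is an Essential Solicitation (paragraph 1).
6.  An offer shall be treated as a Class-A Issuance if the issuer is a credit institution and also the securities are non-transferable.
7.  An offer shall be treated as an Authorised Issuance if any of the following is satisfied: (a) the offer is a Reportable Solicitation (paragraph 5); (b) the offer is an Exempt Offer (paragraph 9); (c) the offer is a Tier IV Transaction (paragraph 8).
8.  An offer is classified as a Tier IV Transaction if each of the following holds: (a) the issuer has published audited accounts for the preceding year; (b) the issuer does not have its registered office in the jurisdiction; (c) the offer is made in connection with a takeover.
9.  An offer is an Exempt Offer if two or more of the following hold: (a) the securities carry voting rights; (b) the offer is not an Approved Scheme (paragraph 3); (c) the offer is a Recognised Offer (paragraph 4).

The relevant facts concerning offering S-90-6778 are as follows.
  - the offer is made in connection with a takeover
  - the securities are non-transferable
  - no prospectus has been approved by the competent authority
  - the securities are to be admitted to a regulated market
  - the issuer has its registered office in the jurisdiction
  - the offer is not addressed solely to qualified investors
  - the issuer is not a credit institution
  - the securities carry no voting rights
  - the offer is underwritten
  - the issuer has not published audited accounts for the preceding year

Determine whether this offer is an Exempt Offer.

Under paragraph 3: the securities are non-transferable? yes; and the offer is underwritten? yes. So the offer is an Approved Scheme.
Under paragraph 4: the securities carry voting rights? no; the issuer has not published audited accounts for the preceding year? yes; the issuer is a credit institution? no — 1 of 3 hold (need ≥2) → not satisfied.
Under paragraph 9: the securities carry voting rights? no; not an Approved Scheme (paragraph 3)? no; Recognised Offer (paragraph 4)? no — 0 of 3 hold (need ≥2) → not satisfied.

No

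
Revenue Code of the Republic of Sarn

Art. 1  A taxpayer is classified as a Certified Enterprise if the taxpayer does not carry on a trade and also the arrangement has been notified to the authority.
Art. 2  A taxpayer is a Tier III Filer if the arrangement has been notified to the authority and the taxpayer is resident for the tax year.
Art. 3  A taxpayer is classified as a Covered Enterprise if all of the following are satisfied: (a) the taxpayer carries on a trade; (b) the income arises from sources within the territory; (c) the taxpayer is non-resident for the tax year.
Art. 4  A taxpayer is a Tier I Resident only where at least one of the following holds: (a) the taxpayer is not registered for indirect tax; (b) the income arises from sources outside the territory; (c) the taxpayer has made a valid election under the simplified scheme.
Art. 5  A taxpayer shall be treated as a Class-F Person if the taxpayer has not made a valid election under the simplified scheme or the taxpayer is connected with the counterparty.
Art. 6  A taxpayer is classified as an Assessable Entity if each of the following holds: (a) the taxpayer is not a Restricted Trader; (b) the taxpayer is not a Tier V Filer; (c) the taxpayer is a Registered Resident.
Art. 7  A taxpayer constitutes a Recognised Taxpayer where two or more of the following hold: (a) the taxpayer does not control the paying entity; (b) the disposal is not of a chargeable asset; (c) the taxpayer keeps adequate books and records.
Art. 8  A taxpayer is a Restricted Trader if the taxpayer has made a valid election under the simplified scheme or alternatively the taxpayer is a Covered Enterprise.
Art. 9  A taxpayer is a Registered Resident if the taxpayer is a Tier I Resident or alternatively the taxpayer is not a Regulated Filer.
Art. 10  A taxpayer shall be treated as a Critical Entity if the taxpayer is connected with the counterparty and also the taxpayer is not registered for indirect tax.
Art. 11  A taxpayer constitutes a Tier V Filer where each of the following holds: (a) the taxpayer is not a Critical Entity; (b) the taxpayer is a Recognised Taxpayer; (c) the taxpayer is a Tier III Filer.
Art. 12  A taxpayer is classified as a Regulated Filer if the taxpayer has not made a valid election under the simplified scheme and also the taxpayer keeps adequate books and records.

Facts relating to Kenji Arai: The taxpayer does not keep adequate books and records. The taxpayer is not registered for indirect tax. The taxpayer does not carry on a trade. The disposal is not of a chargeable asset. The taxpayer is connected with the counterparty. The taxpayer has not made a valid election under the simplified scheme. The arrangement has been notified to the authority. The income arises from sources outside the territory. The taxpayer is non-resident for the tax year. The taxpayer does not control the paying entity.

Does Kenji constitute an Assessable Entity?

Yes

article 3 — Covered Enterprise: [the taxpayer carries on a trade? no] AND [the income arises from sources within the territory? no] AND [the taxpayer is non-resident for the tax year? yes] → not satisfied.
article 8 — Restricted Trader: [the taxpayer has made a valid election under the simplified scheme? no] OR [Covered Enterprise (article 3)? no] → not satisfied.
article 10 — Critical Entity: [the taxpayer is connected with the counterparty? yes] AND [the taxpayer is not registered for indirect tax? yes] → satisfied.
article 7 — Recognised Taxpayer: the taxpayer does not control the paying entity? yes; the disposal is not of a chargeable asset? yes; the taxpayer keeps adequate books and records? no — 2 of 3 hold (need ≥2) → satisfied.
article 2 — Tier III Filer: [the arrangement has been notified to the authority? yes] AND [the taxpayer is resident for the tax year? no] → not satisfied.
article 11 — Tier V Filer: [not a Critical Entity (article 10)? no] AND [Recognised Taxpayer (article 7)? yes] AND [Tier III Filer (article 2)? no] → not satisfied.
article 4 — Tier I Resident: [the taxpayer is not registered for indirect tax? yes] OR [the income arises from sources outside the territory? yes] OR [the taxpayer has made a valid election under the simplified scheme? no] → satisfied.
article 12 — Regulated Filer: [the taxpayer has not made a valid election under the simplified scheme? yes] AND [the taxpayer keeps adequate books and records? no] → not satisfied.
article 9 — Registered Resident: [Tier I Resident (article 4)? yes] OR [not a Regulated Filer (article 12)? yes] → satisfied.
article 6 — Assessable Entity: [not a Restricted Trader (article 8)? yes] AND [not a Tier V Filer (article 11)? yes] AND [Registered Resident (article 9)? yes] → satisfied.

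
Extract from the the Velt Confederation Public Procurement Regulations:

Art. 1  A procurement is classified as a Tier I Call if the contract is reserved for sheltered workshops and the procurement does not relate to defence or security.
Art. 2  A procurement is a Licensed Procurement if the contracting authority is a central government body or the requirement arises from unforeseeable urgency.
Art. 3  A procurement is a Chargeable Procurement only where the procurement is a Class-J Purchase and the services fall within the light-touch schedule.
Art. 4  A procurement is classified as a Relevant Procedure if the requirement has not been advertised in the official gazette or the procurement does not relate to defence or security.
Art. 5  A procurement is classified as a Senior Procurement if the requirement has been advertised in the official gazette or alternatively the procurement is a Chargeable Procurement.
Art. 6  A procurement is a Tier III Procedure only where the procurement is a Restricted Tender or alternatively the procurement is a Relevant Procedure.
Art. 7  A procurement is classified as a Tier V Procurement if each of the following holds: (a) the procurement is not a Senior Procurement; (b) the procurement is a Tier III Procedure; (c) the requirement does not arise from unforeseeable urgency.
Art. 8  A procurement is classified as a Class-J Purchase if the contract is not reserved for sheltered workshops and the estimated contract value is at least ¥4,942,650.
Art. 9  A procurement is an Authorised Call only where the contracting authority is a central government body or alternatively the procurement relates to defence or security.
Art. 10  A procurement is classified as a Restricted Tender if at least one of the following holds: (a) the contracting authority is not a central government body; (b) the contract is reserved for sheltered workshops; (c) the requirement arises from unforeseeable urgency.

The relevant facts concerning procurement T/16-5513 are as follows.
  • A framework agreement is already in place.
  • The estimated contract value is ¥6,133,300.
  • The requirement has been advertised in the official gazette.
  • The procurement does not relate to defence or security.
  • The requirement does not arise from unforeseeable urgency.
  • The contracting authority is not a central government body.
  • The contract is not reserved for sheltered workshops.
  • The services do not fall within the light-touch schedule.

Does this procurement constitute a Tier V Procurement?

article 8 — Class-J Purchase: [the contract is not reserved for sheltered workshops? yes] AND [estimated contract value: ¥6,133,300 ≥ ¥4,942,650? yes] → satisfied.
article 3 — Chargeable Procurement: [Class-J Purchase (article 8)? yes] AND [the services fall within the light-touch schedule? no] → not satisfied.
article 5 — Senior Procurement: [the requirement has been advertised in the official gazette? yes] OR [Chargeable Procurement (article 3)? no] → satisfied.
article 10 — Restricted Tender: [the contracting authority is not a central government body? yes] OR [the contract is reserved for sheltered workshops? no] OR [the requirement arises from unforeseeable urgency? no] → satisfied.
article 4 — Relevant Procedure: [the requirement has not been advertised in the official gazette? no] OR [the procurement does not relate to defence or security? yes] → satisfied.
article 6 — Tier III Procedure: [Restricted Tender (article 10)? yes] OR [Relevant Procedure (article 4)? yes] → satisfied.
article 7 — Tier V Procurement: [not a Senior Procurement (article 5)? no] AND [Tier III Procedure (article 6)? yes] AND [the requirement does not arise from unforeseeable urgency? yes] → not satisfied.

No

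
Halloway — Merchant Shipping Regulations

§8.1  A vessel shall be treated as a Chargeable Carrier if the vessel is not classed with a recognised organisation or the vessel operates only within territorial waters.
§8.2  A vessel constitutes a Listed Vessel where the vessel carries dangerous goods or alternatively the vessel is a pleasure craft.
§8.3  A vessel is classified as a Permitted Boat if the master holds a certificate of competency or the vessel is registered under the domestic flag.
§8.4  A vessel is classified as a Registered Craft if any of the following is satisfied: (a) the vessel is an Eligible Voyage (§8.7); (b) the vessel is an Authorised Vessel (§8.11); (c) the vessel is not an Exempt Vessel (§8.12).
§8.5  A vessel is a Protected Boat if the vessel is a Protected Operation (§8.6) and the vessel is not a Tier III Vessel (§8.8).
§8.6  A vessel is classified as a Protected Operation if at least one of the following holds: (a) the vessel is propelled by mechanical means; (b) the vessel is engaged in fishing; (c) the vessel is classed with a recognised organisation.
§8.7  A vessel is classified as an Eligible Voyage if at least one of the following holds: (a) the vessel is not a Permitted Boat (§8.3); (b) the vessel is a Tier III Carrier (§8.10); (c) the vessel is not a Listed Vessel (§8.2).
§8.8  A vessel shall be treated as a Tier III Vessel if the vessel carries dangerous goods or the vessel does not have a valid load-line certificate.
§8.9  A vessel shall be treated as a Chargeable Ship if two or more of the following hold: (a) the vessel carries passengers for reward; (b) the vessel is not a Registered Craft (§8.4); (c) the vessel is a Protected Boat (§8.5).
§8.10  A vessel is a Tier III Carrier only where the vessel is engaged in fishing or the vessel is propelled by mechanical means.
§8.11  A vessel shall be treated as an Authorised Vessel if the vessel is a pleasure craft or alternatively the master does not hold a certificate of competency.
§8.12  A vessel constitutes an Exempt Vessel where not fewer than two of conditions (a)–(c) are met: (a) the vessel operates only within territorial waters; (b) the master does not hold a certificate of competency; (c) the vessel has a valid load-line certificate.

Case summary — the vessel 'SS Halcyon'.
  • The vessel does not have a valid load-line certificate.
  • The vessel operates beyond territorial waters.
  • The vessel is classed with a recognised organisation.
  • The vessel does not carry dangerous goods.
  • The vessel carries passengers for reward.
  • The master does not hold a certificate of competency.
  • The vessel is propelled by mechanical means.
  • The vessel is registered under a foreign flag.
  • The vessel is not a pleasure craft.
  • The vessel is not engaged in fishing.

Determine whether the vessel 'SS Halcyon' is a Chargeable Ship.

Under §8.3: the master holds a certificate of competency? no; or the vessel is registered under the domestic flag? no. So the vessel is not a Permitted Boat.
Under §8.10: the vessel is engaged in fishing? no; or the vessel is propelled by mechanical means? yes. So the vessel is a Tier III Carrier.
Under §8.2: the vessel carries dangerous goods? no; or the vessel is a pleasure craft? no. So the vessel is not a Listed Vessel.
Under §8.7: not a Permitted Boat (§8.3)? yes; or Tier III Carrier (§8.10)? yes; or not a Listed Vessel (§8.2)? yes. So the vessel is an Eligible Voyage.
Under §8.11: the vessel is a pleasure craft? no; or the master does not hold a certificate of competency? yes. So the vessel is an Authorised Vessel.
Under §8.12: the vessel operates only within territorial waters? no; the master does not hold a certificate of competency? yes; the vessel has a valid load-line certificate? no — 1 of 3 hold (need ≥2) → not satisfied.
Under §8.4: Eligible Voyage (§8.7)? yes; or Authorised Vessel (§8.11)? yes; or not an Exempt Vessel (§8.12)? yes. So the vessel is a Registered Craft.
Under §8.6: the vessel is propelled by mechanical means? yes; or the vessel is engaged in fishing? no; or the vessel is classed with a recognised organisation? yes. So the vessel is a Protected Operation.
Under §8.8: the vessel carries dangerous goods? no; or the vessel does not have a valid load-line certificate? yes. So the vessel is a Tier III Vessel.
Under §8.5: Protected Operation (§8.6)? yes; and not a Tier III Vessel (§8.8)? no. So the vessel is not a Protected Boat.
Under §8.9: the vessel carries passengers for reward? yes; not a Registered Craft (§8.4)? no; Protected Boat (§8.5)? no — 1 of 3 hold (need ≥2) → not satisfied.

No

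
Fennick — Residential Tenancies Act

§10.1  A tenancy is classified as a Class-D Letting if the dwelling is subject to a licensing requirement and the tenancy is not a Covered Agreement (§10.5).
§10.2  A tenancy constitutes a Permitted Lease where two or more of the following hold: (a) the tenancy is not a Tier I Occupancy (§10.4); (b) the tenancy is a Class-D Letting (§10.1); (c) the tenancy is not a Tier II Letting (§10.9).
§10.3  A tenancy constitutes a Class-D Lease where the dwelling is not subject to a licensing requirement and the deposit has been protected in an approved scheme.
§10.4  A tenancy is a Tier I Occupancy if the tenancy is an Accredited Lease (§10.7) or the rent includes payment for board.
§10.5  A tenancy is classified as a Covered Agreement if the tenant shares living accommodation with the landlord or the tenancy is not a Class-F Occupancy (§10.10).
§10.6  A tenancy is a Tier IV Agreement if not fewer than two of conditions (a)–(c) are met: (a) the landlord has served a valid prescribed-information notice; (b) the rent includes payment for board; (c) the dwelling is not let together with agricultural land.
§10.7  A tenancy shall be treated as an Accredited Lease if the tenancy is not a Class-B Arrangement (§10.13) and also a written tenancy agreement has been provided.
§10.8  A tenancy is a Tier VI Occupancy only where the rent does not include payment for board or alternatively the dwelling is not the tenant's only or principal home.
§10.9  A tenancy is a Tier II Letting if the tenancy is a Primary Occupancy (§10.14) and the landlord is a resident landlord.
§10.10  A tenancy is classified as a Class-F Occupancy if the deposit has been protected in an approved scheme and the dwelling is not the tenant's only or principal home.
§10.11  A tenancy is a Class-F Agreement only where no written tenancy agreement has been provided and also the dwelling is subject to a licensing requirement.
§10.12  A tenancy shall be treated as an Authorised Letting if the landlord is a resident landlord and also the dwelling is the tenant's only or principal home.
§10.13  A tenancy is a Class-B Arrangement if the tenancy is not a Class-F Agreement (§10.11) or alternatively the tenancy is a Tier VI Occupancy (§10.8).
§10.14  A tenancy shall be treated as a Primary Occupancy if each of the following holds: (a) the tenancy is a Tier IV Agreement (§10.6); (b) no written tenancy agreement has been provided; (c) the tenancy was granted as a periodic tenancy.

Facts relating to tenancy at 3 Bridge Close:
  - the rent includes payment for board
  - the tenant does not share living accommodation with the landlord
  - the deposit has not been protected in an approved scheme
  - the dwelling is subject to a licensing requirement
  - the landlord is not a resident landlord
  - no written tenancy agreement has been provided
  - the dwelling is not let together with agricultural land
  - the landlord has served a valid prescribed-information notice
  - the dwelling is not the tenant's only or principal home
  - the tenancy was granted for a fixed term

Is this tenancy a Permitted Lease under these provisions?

§10.11 — Class-F Agreement: [no written tenancy agreement has been provided? yes] AND [the dwelling is subject to a licensing requirement? yes] → satisfied.
§10.8 — Tier VI Occupancy: [the rent does not include payment for board? no] OR [the dwelling is not the tenant's only or principal home? yes] → satisfied.
§10.13 — Class-B Arrangement: [not a Class-F Agreement (§10.11)? no] OR [Tier VI Occupancy (§10.8)? yes] → satisfied.
§10.7 — Accredited Lease: [not a Class-B Arrangement (§10.13)? no] AND [a written tenancy agreement has been provided? no] → not satisfied.
§10.4 — Tier I Occupancy: [Accredited Lease (§10.7)? no] OR [the rent includes payment for board? yes] → satisfied.
§10.10 — Class-F Occupancy: [the deposit has been protected in an approved scheme? no] AND [the dwelling is not the tenant's only or principal home? yes] → not satisfied.
§10.5 — Covered Agreement: [the tenant shares living accommodation with the landlord? no] OR [not a Class-F Occupancy (§10.10)? yes] → satisfied.
§10.1 — Class-D Letting: [the dwelling is subject to a licensing requirement? yes] AND [not a Covered Agreement (§10.5)? no] → not satisfied.
§10.6 — Tier IV Agreement: the landlord has served a valid prescribed-information notice? yes; the rent includes payment for board? yes; the dwelling is not let together with agricultural land? yes — 3 of 3 hold (need ≥2) → satisfied.
§10.14 — Primary Occupancy: [Tier IV Agreement (§10.6)? yes] AND [no written tenancy agreement has been provided? yes] AND [the tenancy was granted as a periodic tenancy? no] → not satisfied.
§10.9 — Tier II Letting: [Primary Occupancy (§10.14)? no] AND [the landlord is a resident landlord? no] → not satisfied.
§10.2 — Permitted Lease: not a Tier I Occupancy (§10.4)? no; Class-D Letting (§10.1)? no; not a Tier II Letting (§10.9)? yes — 1 of 3 hold (need ≥2) → not satisfied.

No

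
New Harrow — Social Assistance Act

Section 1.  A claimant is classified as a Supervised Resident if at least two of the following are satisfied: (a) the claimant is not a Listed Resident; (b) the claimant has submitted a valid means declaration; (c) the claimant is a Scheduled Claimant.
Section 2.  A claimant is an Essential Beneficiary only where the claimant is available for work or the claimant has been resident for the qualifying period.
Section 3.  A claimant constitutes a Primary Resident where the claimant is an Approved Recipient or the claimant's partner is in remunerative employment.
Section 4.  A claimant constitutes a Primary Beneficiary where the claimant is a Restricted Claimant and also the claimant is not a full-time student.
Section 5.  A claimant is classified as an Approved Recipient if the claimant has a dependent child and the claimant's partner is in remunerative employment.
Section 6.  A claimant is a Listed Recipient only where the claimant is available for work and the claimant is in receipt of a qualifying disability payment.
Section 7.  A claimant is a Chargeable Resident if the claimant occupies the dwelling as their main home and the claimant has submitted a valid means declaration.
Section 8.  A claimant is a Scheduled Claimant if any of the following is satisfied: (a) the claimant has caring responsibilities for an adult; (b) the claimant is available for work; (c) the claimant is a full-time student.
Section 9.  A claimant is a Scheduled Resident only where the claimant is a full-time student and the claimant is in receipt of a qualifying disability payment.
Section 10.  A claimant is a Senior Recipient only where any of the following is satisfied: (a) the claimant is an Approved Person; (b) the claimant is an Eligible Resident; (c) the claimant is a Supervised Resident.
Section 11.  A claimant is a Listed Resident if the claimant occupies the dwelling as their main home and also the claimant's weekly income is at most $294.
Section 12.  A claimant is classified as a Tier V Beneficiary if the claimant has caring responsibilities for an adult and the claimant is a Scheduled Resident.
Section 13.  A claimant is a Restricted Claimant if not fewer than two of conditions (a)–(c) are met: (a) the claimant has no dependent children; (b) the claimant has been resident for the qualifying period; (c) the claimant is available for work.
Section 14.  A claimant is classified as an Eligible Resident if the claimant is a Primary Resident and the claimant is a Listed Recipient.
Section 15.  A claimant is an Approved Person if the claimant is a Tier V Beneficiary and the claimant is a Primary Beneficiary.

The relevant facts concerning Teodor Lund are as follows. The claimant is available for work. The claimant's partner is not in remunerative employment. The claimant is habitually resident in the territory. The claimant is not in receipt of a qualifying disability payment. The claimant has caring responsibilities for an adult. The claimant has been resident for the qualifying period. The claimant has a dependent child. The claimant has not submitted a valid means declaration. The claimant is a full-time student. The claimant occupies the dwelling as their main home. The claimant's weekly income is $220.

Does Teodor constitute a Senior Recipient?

No

section 9 — Scheduled Resident: [the claimant is a full-time student? yes] AND [the claimant is in receipt of a qualifying disability payment? no] → not satisfied.
section 12 — Tier V Beneficiary: [the claimant has caring responsibilities for an adult? yes] AND [Scheduled Resident (section 9)? no] → not satisfied.
section 13 — Restricted Claimant: the claimant has no dependent children? no; the claimant has been resident for the qualifying period? yes; the claimant is available for work? yes — 2 of 3 hold (need ≥2) → satisfied.
section 4 — Primary Beneficiary: [Restricted Claimant (section 13)? yes] AND [the claimant is not a full-time student? no] → not satisfied.
section 15 — Approved Person: [Tier V Beneficiary (section 12)? no] AND [Primary Beneficiary (section 4)? no] → not satisfied.
section 5 — Approved Recipient: [the claimant has a dependent child? yes] AND [the claimant's partner is in remunerative employment? no] → not satisfied.
section 3 — Primary Resident: [Approved Recipient (section 5)? no] OR [the claimant's partner is in remunerative employment? no] → not satisfied.
section 6 — Listed Recipient: [the claimant is available for work? yes] AND [the claimant is in receipt of a qualifying disability payment? no] → not satisfied.
section 14 — Eligible Resident: [Primary Resident (section 3)? no] AND [Listed Recipient (section 6)? no] → not satisfied.
section 11 — Listed Resident: [the claimant occupies the dwelling as their main home? yes] AND [claimant's weekly income: $220 ≤ $294? yes] → satisfied.
section 8 — Scheduled Claimant: [the claimant has caring responsibilities for an adult? yes] OR [the claimant is available for work? yes] OR [the claimant is a full-time student? yes] → satisfied.
section 1 — Supervised Resident: not a Listed Resident (section 11)? no; the claimant has submitted a valid means declaration? no; Scheduled Claimant (section 8)? yes — 1 of 3 hold (need ≥2) → not satisfied.
section 10 — Senior Recipient: [Approved Person (section 15)? no] OR [Eligible Resident (section 14)? no] OR [Supervised Resident (section 1)? no] → not satisfied.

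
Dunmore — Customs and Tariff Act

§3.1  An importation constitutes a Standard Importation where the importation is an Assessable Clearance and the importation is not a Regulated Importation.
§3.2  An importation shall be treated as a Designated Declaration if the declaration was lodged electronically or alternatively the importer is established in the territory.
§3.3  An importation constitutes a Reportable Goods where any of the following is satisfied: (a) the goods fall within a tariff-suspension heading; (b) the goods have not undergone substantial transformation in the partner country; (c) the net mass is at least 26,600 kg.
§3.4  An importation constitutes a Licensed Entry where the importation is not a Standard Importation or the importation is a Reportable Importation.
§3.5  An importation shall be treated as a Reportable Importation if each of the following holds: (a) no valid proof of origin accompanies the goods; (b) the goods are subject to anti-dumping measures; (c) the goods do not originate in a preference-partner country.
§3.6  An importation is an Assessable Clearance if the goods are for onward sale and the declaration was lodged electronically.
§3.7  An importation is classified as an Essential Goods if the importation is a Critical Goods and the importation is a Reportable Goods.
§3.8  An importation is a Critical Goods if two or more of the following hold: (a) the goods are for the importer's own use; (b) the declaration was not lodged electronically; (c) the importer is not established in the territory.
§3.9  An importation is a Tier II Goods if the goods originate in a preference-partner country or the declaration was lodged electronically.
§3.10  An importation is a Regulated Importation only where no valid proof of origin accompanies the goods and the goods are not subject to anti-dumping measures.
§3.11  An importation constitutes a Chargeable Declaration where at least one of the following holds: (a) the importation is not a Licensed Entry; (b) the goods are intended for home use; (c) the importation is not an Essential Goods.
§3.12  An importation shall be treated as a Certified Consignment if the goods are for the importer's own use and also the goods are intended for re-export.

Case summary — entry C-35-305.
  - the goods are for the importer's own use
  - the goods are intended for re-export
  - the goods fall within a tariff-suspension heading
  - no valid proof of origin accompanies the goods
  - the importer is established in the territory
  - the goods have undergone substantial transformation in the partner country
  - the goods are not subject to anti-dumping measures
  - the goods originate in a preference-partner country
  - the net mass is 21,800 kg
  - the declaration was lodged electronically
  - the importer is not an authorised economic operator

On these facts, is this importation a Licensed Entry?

Yes

§3.6 — Assessable Clearance: [the goods are for onward sale? no] AND [the declaration was lodged electronically? yes] → not satisfied.
§3.10 — Regulated Importation: [no valid proof of origin accompanies the goods? yes] AND [the goods are not subject to anti-dumping measures? yes] → satisfied.
§3.1 — Standard Importation: [Assessable Clearance (§3.6)? no] AND [not a Regulated Importation (§3.10)? no] → not satisfied.
§3.5 — Reportable Importation: [no valid proof of origin accompanies the goods? yes] AND [the goods are subject to anti-dumping measures? no] AND [the goods do not originate in a preference-partner country? no] → not satisfied.
§3.4 — Licensed Entry: [not a Standard Importation (§3.1)? yes] OR [Reportable Importation (§3.5)? no] → satisfied.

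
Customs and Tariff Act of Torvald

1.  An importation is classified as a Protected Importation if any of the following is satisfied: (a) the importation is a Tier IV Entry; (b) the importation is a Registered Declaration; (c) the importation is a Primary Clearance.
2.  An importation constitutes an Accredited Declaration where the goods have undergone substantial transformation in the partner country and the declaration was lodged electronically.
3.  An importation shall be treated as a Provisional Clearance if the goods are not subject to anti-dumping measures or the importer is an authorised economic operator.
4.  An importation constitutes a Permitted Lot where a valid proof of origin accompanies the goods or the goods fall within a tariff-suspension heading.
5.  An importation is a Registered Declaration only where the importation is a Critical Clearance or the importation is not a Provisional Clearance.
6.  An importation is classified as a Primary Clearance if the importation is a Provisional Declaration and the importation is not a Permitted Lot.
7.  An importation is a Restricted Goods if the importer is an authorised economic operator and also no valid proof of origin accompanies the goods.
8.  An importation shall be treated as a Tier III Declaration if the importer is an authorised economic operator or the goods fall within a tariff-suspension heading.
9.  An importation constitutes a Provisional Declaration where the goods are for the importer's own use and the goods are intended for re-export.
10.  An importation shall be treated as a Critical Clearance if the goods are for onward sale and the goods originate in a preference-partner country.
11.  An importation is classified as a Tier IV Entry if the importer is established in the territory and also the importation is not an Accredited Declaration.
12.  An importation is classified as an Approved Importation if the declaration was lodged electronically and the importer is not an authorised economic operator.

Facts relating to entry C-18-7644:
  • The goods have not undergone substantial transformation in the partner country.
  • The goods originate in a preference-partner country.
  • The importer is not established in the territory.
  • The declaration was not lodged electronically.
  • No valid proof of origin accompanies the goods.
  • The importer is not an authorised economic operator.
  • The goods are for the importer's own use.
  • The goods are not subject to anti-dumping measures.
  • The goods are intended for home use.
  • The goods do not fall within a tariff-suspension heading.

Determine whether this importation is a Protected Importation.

paragraph 2 — Accredited Declaration: [the goods have undergone substantial transformation in the partner country? no] AND [the declaration was lodged electronically? no] → not satisfied.
paragraph 11 — Tier IV Entry: [the importer is established in the territory? no] AND [not an Accredited Declaration (paragraph 2)? yes] → not satisfied.
paragraph 10 — Critical Clearance: [the goods are for onward sale? no] AND [the goods originate in a preference-partner country? yes] → not satisfied.
paragraph 3 — Provisional Clearance: [the goods are not subject to anti-dumping measures? yes] OR [the importer is an authorised economic operator? no] → satisfied.
paragraph 5 — Registered Declaration: [Critical Clearance (paragraph 10)? no] OR [not a Provisional Clearance (paragraph 3)? no] → not satisfied.
paragraph 9 — Provisional Declaration: [the goods are for the importer's own use? yes] AND [the goods are intended for re-export? no] → not satisfied.
paragraph 4 — Permitted Lot: [a valid proof of origin accompanies the goods? no] OR [the goods fall within a tariff-suspension heading? no] → not satisfied.
paragraph 6 — Primary Clearance: [Provisional Declaration (paragraph 9)? no] AND [not a Permitted Lot (paragraph 4)? yes] → not satisfied.
paragraph 1 — Protected Importation: [Tier IV Entry (paragraph 11)? no] OR [Registered Declaration (paragraph 5)? no] OR [Primary Clearance (paragraph 6)? no] → not satisfied.

No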